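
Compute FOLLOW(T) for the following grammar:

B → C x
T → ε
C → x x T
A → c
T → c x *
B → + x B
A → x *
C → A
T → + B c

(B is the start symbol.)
To compute FOLLOW(T), find every occurrence of T on a right-hand side N → α T β: add FIRST(β) \ {ε}, and if β is empty or nullable also add FOLLOW(N). Iterate to a fixed point.

In C → x x T: T is at the end, add FOLLOW(C)

The FOLLOW sets referred to above (computed the same way, to a fixed point):
  FOLLOW(C) = { 'x' }

Taking the union: FOLLOW(T) = { 'x' }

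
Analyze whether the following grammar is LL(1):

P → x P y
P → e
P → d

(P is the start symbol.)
A grammar is LL(1) if for each non-terminal N with multiple productions, the predict sets of those productions are pairwise disjoint, where PREDICT(N → α) = (FIRST(α) \ {ε}) ∪ (FOLLOW(N) if α ⇒* ε).

For P:
  PREDICT(P → x P y) = { 'x' }
  PREDICT(P → e) = { 'e' }
  PREDICT(P → d) = { 'd' }

All predict sets are disjoint. The grammar IS LL(1).

Answer: Yes, the grammar is LL(1).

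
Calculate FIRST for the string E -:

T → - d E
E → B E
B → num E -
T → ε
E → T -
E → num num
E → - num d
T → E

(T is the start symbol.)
FIRST sets of the non-terminals involved (from the grammar, by fixed-point iteration):
  FIRST(E) = { '-', 'num' }

To compute FIRST(E -), process the symbols left to right:
Symbol E is a non-terminal. Add FIRST(E) \ {ε} = { '-', 'num' }
E is not nullable (ε ∉ FIRST(E)), so stop here.
FIRST(E -) = { '-', 'num' }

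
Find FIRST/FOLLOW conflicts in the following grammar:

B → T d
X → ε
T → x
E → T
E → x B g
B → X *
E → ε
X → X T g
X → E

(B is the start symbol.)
A FIRST/FOLLOW conflict occurs when a non-terminal N has a nullable alternative N → β (β ⇒* ε) and another alternative N → α with FIRST(α) ∩ FOLLOW(N) ≠ ∅: on such a lookahead the parser cannot decide between expanding α and letting N vanish via β.

Nullable non-terminals: E, X.
FIRST sets used below: FIRST(T) = { 'x' }, FIRST(X) = { 'x', ε }, FIRST(E) = { 'x', ε }

E: nullable alternative(s) E → ε; FOLLOW(E) = { '*', 'x' }
  E → T: FIRST \ {ε} = { 'x' } — overlaps FOLLOW(E) on { 'x' }: CONFLICT
  E → x B g: FIRST \ {ε} = { 'x' } — overlaps FOLLOW(E) on { 'x' }: CONFLICT
  E → ε: FIRST \ {ε} = { } — this is the only nullable alternative, skip

X: nullable alternative(s) X → ε, X → E; FOLLOW(X) = { '*', 'x' }
  X → ε: FIRST \ {ε} = { } — disjoint from FOLLOW(X)
  X → X T g: FIRST \ {ε} = { 'x' } — overlaps FOLLOW(X) on { 'x' }: CONFLICT
  X → E: FIRST \ {ε} = { 'x' } — overlaps FOLLOW(X) on { 'x' }: CONFLICT

B, T have no nullable alternative, so no FIRST/FOLLOW check is needed there.

So the grammar has 4 FIRST/FOLLOW conflicts (marked CONFLICT above).

Answer: Yes. X → X T g with FOLLOW(X) on { 'x' }; X → E with FOLLOW(X) on { 'x' }; E → T with FOLLOW(E) on { 'x' }; E → x B g with FOLLOW(E) on { 'x' }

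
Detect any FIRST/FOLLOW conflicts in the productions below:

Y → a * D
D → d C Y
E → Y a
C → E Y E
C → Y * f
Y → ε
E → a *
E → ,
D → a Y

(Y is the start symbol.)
A FIRST/FOLLOW conflict occurs when a non-terminal N has a nullable alternative N → β (β ⇒* ε) and another alternative N → α with FIRST(α) ∩ FOLLOW(N) ≠ ∅: on such a lookahead the parser cannot decide between expanding α and letting N vanish via β.

Nullable non-terminals: Y.

Y: nullable alternative(s) Y → ε; FOLLOW(Y) = { $, '*', ',', 'a' }
  Y → a * D: FIRST \ {ε} = { 'a' } — overlaps FOLLOW(Y) on { 'a' }: CONFLICT
  Y → ε: FIRST \ {ε} = { } — this is the only nullable alternative, skip

C, D, E have no nullable alternative, so no FIRST/FOLLOW check is needed there.

So the grammar has 1 FIRST/FOLLOW conflict (marked CONFLICT above).

Answer: Yes. Y → a '*' D with FOLLOW(Y) on { 'a' }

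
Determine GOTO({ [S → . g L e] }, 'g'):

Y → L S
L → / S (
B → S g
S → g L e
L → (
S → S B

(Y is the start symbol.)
GOTO(I, 'g') = CLOSURE({ [A → αX.β] : [A → α.Xβ] ∈ I, X = 'g' })

Items with dot before 'g', with the dot advanced:
  [S → . g L e] → [S → g . L e]
Closure of the advanced items:
  [S → g . L e] has the dot before L: add [L → . / S (], [L → . (]

GOTO = { [L → . (], [L → . / S (], [S → g . L e] }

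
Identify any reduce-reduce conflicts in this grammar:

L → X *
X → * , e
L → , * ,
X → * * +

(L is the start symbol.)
No reduce-reduce conflicts

Augment with L' → L and build the canonical LR(0) collection (I0 = CLOSURE({[L' → . L]}), then GOTO on every symbol after a dot until no new states appear). It has 12 states:
  I0: { [L → . , * ,], [L → . X *], [L' → . L], [X → . * * +], [X → . * , e] }  — shift
  I1: { [X → * . * +], [X → * . , e] }  — shift
  I2: { [L → , . * ,] }  — shift
  I3: { [L' → L .] }  — accept
  I4: { [L → X . *] }  — shift
  I5: { [L → X * .] }  — reduce
  I6: { [L → , * . ,] }  — shift
  I7: { [L → , * , .] }  — reduce
  I8: { [X → * * . +] }  — shift
  I9: { [X → * , . e] }  — shift
  I10: { [X → * , e .] }  — reduce
  I11: { [X → * * + .] }  — reduce

No state contains more than one complete item.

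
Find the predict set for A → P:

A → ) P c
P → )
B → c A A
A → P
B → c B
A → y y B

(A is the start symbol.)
{ ')' }

PREDICT(A → P) = (FIRST(RHS) \ {ε}) ∪ (FOLLOW(A) if ε ∈ FIRST(RHS), i.e. RHS ⇒* ε)
FIRST(P) = { ')' }
FIRST(P) = { ')' }
ε ∉ FIRST(P), so FOLLOW(A) is not added.
PREDICT(A → P) = { ')' }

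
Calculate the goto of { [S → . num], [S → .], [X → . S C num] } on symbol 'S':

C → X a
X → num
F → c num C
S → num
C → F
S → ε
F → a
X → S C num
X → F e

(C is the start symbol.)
GOTO(I, 'S') = CLOSURE({ [A → αX.β] : [A → α.Xβ] ∈ I, X = 'S' })

Items with dot before 'S', with the dot advanced:
  [X → . S C num] → [X → S . C num]
Closure of the advanced items:
  [X → S . C num] has the dot before C: add [C → . X a], [C → . F]
  [C → . X a] has the dot before X: add [X → . num], [X → . S C num], [X → . F e]
  [C → . F] has the dot before F: add [F → . c num C], [F → . a]
  [X → . S C num] has the dot before S: add [S → . num], [S → .]

GOTO = { [C → . F], [C → . X a], [F → . a], [F → . c num C], [S → . num], [S → .], [X → . F e], [X → . S C num], [X → . num], [X → S . C num] }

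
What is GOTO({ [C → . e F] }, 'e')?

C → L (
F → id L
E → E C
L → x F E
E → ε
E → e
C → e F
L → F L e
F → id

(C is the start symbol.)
GOTO(I, 'e') = CLOSURE({ [A → αX.β] : [A → α.Xβ] ∈ I, X = 'e' })

Items with dot before 'e', with the dot advanced:
  [C → . e F] → [C → e . F]
Closure of the advanced items:
  [C → e . F] has the dot before F: add [F → . id L], [F → . id]

GOTO = { [C → e . F], [F → . id L], [F → . id] }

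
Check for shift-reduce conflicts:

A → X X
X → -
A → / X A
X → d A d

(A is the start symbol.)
No shift-reduce conflicts

Augment with A' → A and build the canonical LR(0) collection (I0 = CLOSURE({[A' → . A]}), then GOTO on every symbol after a dot until no new states appear). It has 11 states:
  I0: { [A → . / X A], [A → . X X], [A' → . A], [X → . -], [X → . d A d] }  — shift
  I1: { [X → - .] }  — reduce
  I2: { [A → / . X A], [X → . -], [X → . d A d] }  — shift
  I3: { [A' → A .] }  — accept
  I4: { [A → X . X], [X → . -], [X → . d A d] }  — shift
  I5: { [A → . / X A], [A → . X X], [X → . -], [X → . d A d], [X → d . A d] }  — shift
  I6: { [X → d A . d] }  — shift
  I7: { [X → d A d .] }  — reduce
  I8: { [A → X X .] }  — reduce
  I9: { [A → . / X A], [A → . X X], [A → / X . A], [X → . -], [X → . d A d] }  — shift
  I10: { [A → / X A .] }  — reduce

No state contains both a complete item and a shift item.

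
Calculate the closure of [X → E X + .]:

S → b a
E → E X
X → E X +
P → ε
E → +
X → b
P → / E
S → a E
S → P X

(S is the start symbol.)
Start with: [X → E X + .]
The dot is at the end, so nothing is added.

CLOSURE = { [X → E X + .] }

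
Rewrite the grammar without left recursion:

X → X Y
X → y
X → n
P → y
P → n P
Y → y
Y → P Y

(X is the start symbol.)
X → y X'
X → n X'
X' → Y X'
X' → ε
P → y
P → n P
Y → y
Y → P Y

X is directly left-recursive. The standard transformation for
  A → A α₁ | ... | A α_m | β₁ | ... | β_n
is
  A  → β₁ A' | ... | β_n A'
  A' → α₁ A' | ... | α_m A' | ε

X → y becomes X → y X'
X → n becomes X → n X'
X → X Y becomes X' → Y X'
Add X' → ε

Productions for other non-terminals are unchanged:
  P → y
  P → n P
  Y → y
  Y → P Y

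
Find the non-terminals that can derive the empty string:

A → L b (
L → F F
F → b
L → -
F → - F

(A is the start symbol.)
None

There are no ε-productions, so no non-terminal can derive ε.
No non-terminals are nullable.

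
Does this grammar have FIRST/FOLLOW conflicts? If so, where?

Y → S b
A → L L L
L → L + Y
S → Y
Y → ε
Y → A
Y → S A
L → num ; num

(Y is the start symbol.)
Nullable non-terminals: S, Y.
FIRST sets used below: FIRST(S) = { 'b', 'num', ε }, FIRST(A) = { 'num' }
S has a nullable alternative but only one production, so nothing to check.

Y: nullable alternative(s) Y → ε; FOLLOW(Y) = { $, '+', 'b', 'num' }
  Y → S b: FIRST \ {ε} = { 'b', 'num' } — overlaps FOLLOW(Y) on { 'b', 'num' }: CONFLICT
  Y → ε: FIRST \ {ε} = { } — this is the only nullable alternative, skip
  Y → A: FIRST \ {ε} = { 'num' } — overlaps FOLLOW(Y) on { 'num' }: CONFLICT
  Y → S A: FIRST \ {ε} = { 'b', 'num' } — overlaps FOLLOW(Y) on { 'b', 'num' }: CONFLICT

A, L have no nullable alternative, so no FIRST/FOLLOW check is needed there.

So the grammar has 3 FIRST/FOLLOW conflicts (marked CONFLICT above).

Answer: Yes. Y → S b with FOLLOW(Y) on { 'b', 'num' }; Y → A with FOLLOW(Y) on { 'num' }; Y → S A with FOLLOW(Y) on { 'b', 'num' }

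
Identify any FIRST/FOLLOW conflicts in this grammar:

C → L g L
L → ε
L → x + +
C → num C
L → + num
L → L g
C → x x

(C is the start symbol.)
Nullable non-terminals: L.
FIRST sets used below: FIRST(L) = { '+', 'g', 'x', ε }

L: nullable alternative(s) L → ε; FOLLOW(L) = { $, 'g' }
  L → ε: FIRST \ {ε} = { } — this is the only nullable alternative, skip
  L → x + +: FIRST \ {ε} = { 'x' } — disjoint from FOLLOW(L)
  L → + num: FIRST \ {ε} = { '+' } — disjoint from FOLLOW(L)
  L → L g: FIRST \ {ε} = { '+', 'g', 'x' } — overlaps FOLLOW(L) on { 'g' }: CONFLICT

C has no nullable alternative, so no FIRST/FOLLOW check is needed there.

So the grammar has 1 FIRST/FOLLOW conflict (marked CONFLICT above).

Answer: Yes. L → L g with FOLLOW(L) on { 'g' }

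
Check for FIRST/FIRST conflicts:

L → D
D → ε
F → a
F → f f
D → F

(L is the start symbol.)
A FIRST/FIRST conflict occurs when two productions N → α and N → β for the same non-terminal have FIRST(α) ∩ FIRST(β) ≠ ∅ (with ε ∈ FIRST of a nullable right-hand side, so two nullable alternatives also conflict).

FIRST sets of the non-terminals at (or reachable through a nullable prefix from) the front of some alternative:
  FIRST(F) = { 'a', 'f' }

Productions for D:
  D → ε: FIRST = { ε }
  D → F: FIRST = { 'a', 'f' }
Productions for F:
  F → a: FIRST = { 'a' }
  F → f f: FIRST = { 'f' }
L has only one production, so no FIRST/FIRST conflict is possible there.

All alternatives of each non-terminal have pairwise disjoint FIRST sets.

Answer: No FIRST/FIRST conflicts.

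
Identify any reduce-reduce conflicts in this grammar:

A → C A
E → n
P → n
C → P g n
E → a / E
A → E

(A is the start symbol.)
Yes — I6: [E → n .] vs [P → n .]

A reduce-reduce conflict occurs when an LR(0) state has two complete items [A → α .] and [B → β .] — both call for a reduction, and with no lookahead the parser cannot choose between them.

Augment with A' → A and build the canonical LR(0) collection (I0 = CLOSURE({[A' → . A]}), then GOTO on every symbol after a dot until no new states appear). It has 13 states:
  I0: { [A → . C A], [A → . E], [A' → . A], [C → . P g n], [E → . a / E], [E → . n], [P → . n] }  — shift
  I1: { [A' → A .] }  — accept
  I2: { [A → . C A], [A → . E], [A → C . A], [C → . P g n], [E → . a / E], [E → . n], [P → . n] }  — shift
  I3: { [A → E .] }  — reduce
  I4: { [C → P . g n] }  — shift
  I5: { [E → a . / E] }  — shift
  I6: { [E → n .], [P → n .] }  — 2 reduces
  I7: { [E → . a / E], [E → . n], [E → a / . E] }  — shift
  I8: { [E → a / E .] }  — reduce
  I9: { [E → n .] }  — reduce
  I10: { [C → P g . n] }  — shift
  I11: { [C → P g n .] }  — reduce
  I12: { [A → C A .] }  — reduce

I6 contains complete items [E → n .], [P → n .] — reduce-reduce conflict.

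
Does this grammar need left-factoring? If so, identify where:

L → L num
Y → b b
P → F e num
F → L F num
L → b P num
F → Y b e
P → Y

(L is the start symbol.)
No, left-factoring is not needed

Left-factoring is needed when two productions for the same non-terminal
share a common prefix on the right-hand side.

Productions for L:
  L → L num
  L → b P num
Productions for P:
  P → F e num
  P → Y
Productions for F:
  F → L F num
  F → Y b e

No common prefixes found.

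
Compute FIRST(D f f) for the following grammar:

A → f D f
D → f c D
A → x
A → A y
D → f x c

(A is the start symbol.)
{ 'f' }

FIRST sets of the non-terminals involved (from the grammar, by fixed-point iteration):
  FIRST(D) = { 'f' }

To compute FIRST(D f f), process the symbols left to right:
Symbol D is a non-terminal. Add FIRST(D) \ {ε} = { 'f' }
D is not nullable (ε ∉ FIRST(D)), so stop here.
FIRST(D f f) = { 'f' }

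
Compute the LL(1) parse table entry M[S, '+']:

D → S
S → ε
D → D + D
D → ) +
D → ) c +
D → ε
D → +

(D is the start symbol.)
To find M[S, '+'], we find productions for S where '+' is in the predict set (PREDICT(N → α) = (FIRST(α) \ {ε}) ∪ (FOLLOW(N) if α ⇒* ε)).

Relevant sets:
  FOLLOW(S) = { $, '+' }

S → ε: PREDICT = { $, '+' }
  '+' is in predict set, so this production goes in M[S, '+']

M[S, '+'] = S → ε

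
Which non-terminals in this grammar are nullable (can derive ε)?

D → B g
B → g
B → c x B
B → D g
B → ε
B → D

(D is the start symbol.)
A non-terminal is nullable if it can derive ε (the empty string): either it has an ε-production, or it has a production whose right-hand side consists entirely of nullable non-terminals.

ε-productions: B → ε
So B is immediately nullable.
No further non-terminal can be added: every production for the remaining non-terminals contains a terminal or a non-nullable non-terminal.
Nullable = { 'B' }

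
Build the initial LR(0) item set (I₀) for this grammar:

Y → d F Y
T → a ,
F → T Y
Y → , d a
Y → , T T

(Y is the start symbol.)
{ [Y → . , T T], [Y → . , d a], [Y → . d F Y], [Y' → . Y] }

First, augment the grammar with Y' → Y
I₀ = CLOSURE({ [Y' → . Y] }):
  [Y' → . Y] has the dot before Y: add [Y → . d F Y], [Y → . , d a], [Y → . , T T]
No further items can be added.

I₀ = { [Y → . , T T], [Y → . , d a], [Y → . d F Y], [Y' → . Y] }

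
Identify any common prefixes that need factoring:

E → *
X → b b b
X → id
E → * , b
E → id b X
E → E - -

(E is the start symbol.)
Yes, E has productions with common prefix '*'

Left-factoring is needed when two productions for the same non-terminal
share a common prefix on the right-hand side.

Productions for E:
  E → *
  E → * , b
  E → id b X
  E → E - -
Productions for X:
  X → b b b
  X → id

Found common prefix '*' in productions for E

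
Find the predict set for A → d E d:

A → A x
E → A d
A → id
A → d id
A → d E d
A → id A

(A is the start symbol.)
{ 'd' }

PREDICT(A → d E d) = (FIRST(RHS) \ {ε}) ∪ (FOLLOW(A) if ε ∈ FIRST(RHS), i.e. RHS ⇒* ε)
FIRST(d E d) = { 'd' }
ε ∉ FIRST(d E d), so FOLLOW(A) is not added.
PREDICT(A → d E d) = { 'd' }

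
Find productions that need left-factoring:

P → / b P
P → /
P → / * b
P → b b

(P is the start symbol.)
Yes, P has productions with common prefix '/'

Left-factoring is needed when two productions for the same non-terminal
share a common prefix on the right-hand side.

Productions for P:
  P → / b P
  P → /
  P → / * b
  P → b b

Found common prefix '/' in productions for P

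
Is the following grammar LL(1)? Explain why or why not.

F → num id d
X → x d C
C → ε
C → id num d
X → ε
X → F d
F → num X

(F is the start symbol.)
Relevant sets:
  FIRST(F) = { 'num' }
  FOLLOW(X) = { $, 'd' }
  FOLLOW(C) = { $, 'd' }

For F:
  PREDICT(F → num id d) = { 'num' }
  PREDICT(F → num X) = { 'num' }
For X:
  PREDICT(X → x d C) = { 'x' }
  PREDICT(X → ε) = { $, 'd' }
  PREDICT(X → F d) = { 'num' }
For C:
  PREDICT(C → ε) = { $, 'd' }
  PREDICT(C → id num d) = { 'id' }

Conflict found: Predict set conflict for F: { 'num' }
The grammar is NOT LL(1).

Answer: No. Predict set conflict for F: { 'num' }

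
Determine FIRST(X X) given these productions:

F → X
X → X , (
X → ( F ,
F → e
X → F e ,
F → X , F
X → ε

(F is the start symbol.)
{ '(', ',', 'e', ε }

FIRST sets of the non-terminals involved (from the grammar, by fixed-point iteration):
  FIRST(X) = { '(', ',', 'e', ε }

To compute FIRST(X X), process the symbols left to right:
Symbol X is a non-terminal. Add FIRST(X) \ {ε} = { '(', ',', 'e' }
X is nullable (ε ∈ FIRST(X)), continue to the next symbol.
Symbol X is a non-terminal. Add FIRST(X) \ {ε} = { '(', ',', 'e' }
X is nullable (ε ∈ FIRST(X)), continue to the next symbol.
All symbols are nullable, so ε is in the result.
FIRST(X X) = { '(', ',', 'e', ε }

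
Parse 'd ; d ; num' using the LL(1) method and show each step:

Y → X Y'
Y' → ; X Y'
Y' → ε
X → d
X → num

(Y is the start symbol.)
LL(1) parsing maintains a stack (initially the start symbol over $) and the input. At each step: if the stack top is a terminal, match it against the current input token; if it is a non-terminal N, replace it with the RHS of M[N, lookahead] (the unique production whose predict set contains the lookahead).

Stack is shown with the top on the left.

Stack     Input          Action
-------------------------------
Y $       d ; d ; num $  output Y → X Y'
X Y' $    d ; d ; num $  output X → d
d Y' $    d ; d ; num $  match 'd'
Y' $      ; d ; num $    output Y' → ; X Y'
; X Y' $  ; d ; num $    match ';'
X Y' $    d ; num $      output X → d
d Y' $    d ; num $      match 'd'
Y' $      ; num $        output Y' → ; X Y'
; X Y' $  ; num $        match ';'
X Y' $    num $          output X → num
num Y' $  num $          match 'num'
Y' $      $              output Y' → ε
$         $              accept

The string is accepted.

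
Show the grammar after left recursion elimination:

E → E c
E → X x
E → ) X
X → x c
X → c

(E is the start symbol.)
E is directly left-recursive. The standard transformation for
  A → A α₁ | ... | A α_m | β₁ | ... | β_n
is
  A  → β₁ A' | ... | β_n A'
  A' → α₁ A' | ... | α_m A' | ε

E → X x becomes E → X x E'
E → ) X becomes E → ) X E'
E → E c becomes E' → c E'
Add E' → ε

Productions for other non-terminals are unchanged:
  X → x c
  X → c

Resulting grammar:
E → X x E'
E → ) X E'
E' → c E'
E' → ε
X → x c
X → c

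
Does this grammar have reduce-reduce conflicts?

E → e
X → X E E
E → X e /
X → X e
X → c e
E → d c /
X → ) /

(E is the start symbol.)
Yes — I11: [E → e .] vs [X → X e .]

A reduce-reduce conflict occurs when an LR(0) state has two complete items [A → α .] and [B → β .] — both call for a reduction, and with no lookahead the parser cannot choose between them.

Augment with E' → E and build the canonical LR(0) collection (I0 = CLOSURE({[E' → . E]}), then GOTO on every symbol after a dot until no new states appear). It has 15 states:
  I0: { [E → . X e /], [E → . d c /], [E → . e], [E' → . E], [X → . ) /], [X → . X E E], [X → . X e], [X → . c e] }  — shift
  I1: { [X → ) . /] }  — shift
  I2: { [E' → E .] }  — accept
  I3: { [E → . X e /], [E → . d c /], [E → . e], [E → X . e /], [X → . ) /], [X → . X E E], [X → . X e], [X → . c e], [X → X . E E], [X → X . e] }  — shift
  I4: { [X → c . e] }  — shift
  I5: { [E → d . c /] }  — shift
  I6: { [E → e .] }  — reduce
  I7: { [E → d c . /] }  — shift
  I8: { [E → d c / .] }  — reduce
  I9: { [X → c e .] }  — reduce
  I10: { [E → . X e /], [E → . d c /], [E → . e], [X → . ) /], [X → . X E E], [X → . X e], [X → . c e], [X → X E . E] }  — shift
  I11: { [E → X e . /], [E → e .], [X → X e .] }  — shift, 2 reduces
  I12: { [E → X e / .] }  — reduce
  I13: { [X → X E E .] }  — reduce
  I14: { [X → ) / .] }  — reduce

I11 contains complete items [E → e .], [X → X e .] — reduce-reduce conflict.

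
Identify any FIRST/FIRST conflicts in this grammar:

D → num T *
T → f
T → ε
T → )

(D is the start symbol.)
No FIRST/FIRST conflicts.

Productions for T:
  T → f: FIRST = { 'f' }
  T → ε: FIRST = { ε }
  T → ): FIRST = { ')' }
D has only one production, so no FIRST/FIRST conflict is possible there.

All alternatives of each non-terminal have pairwise disjoint FIRST sets.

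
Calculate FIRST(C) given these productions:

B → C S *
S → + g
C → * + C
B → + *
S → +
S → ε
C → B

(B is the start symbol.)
{ '*', '+' }

To compute FIRST(C), examine every production with C on the left-hand side, reading each right-hand side left to right until a non-nullable symbol is reached.

FIRST sets of the other non-terminals involved (by the same procedure, iterated to a fixed point):
  FIRST(B) = { '*', '+' }

From C → * + C:
  - '*' is a terminal: add '*' and stop
From C → B:
  - B is a non-terminal: add FIRST(B) \ {ε} = { '*', '+' }
    B is not nullable, so stop

Collecting: FIRST(C) = { '*', '+' }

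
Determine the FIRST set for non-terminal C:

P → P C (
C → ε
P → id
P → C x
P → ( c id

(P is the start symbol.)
From C → ε:
  - ε-production, so ε ∈ FIRST(C)

Collecting: FIRST(C) = { ε }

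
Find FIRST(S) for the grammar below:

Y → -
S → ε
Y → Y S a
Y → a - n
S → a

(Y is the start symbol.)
To compute FIRST(S), examine every production with S on the left-hand side, reading each right-hand side left to right until a non-nullable symbol is reached.

From S → ε:
  - ε-production, so ε ∈ FIRST(S)
From S → a:
  - a is a terminal: add 'a' and stop

Collecting: FIRST(S) = { 'a', ε }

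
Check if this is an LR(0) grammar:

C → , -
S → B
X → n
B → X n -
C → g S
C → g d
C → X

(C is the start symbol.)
A grammar is LR(0) if no state in the canonical LR(0) collection has:
  - both a shift item (dot before a terminal) and a complete item (shift-reduce conflict), or
  - two or more complete items (reduce-reduce conflict; the accept item [C' → C .] counts as a complete item here).

Augment with C' → C and build the canonical LR(0) collection (I0 = CLOSURE({[C' → . C]}), then GOTO on every symbol after a dot until no new states appear). It has 13 states:
  I0: { [C → . , -], [C → . X], [C → . g S], [C → . g d], [C' → . C], [X → . n] }  — shift
  I1: { [C → , . -] }  — shift
  I2: { [C' → C .] }  — accept
  I3: { [C → X .] }  — reduce
  I4: { [B → . X n -], [C → g . S], [C → g . d], [S → . B], [X → . n] }  — shift
  I5: { [X → n .] }  — reduce
  I6: { [S → B .] }  — reduce
  I7: { [C → g S .] }  — reduce
  I8: { [B → X . n -] }  — shift
  I9: { [C → g d .] }  — reduce
  I10: { [B → X n . -] }  — shift
  I11: { [B → X n - .] }  — reduce
  I12: { [C → , - .] }  — reduce

Every state is either a pure shift/goto state or contains exactly one complete item and nothing to shift — no conflicts. The grammar is LR(0).

Answer: Yes, the grammar is LR(0)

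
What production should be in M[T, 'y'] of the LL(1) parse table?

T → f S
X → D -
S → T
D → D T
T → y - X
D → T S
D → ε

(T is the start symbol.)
To find M[T, 'y'], we find productions for T where 'y' is in the predict set (PREDICT(N → α) = (FIRST(α) \ {ε}) ∪ (FOLLOW(N) if α ⇒* ε)).

T → f S: PREDICT = { 'f' }
T → y - X: PREDICT = { 'y' }
  'y' is in predict set, so this production goes in M[T, 'y']

M[T, 'y'] = T → y - X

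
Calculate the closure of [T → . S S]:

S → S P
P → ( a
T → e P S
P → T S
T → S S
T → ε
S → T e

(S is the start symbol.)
Start with: [T → . S S]
  [T → . S S] has the dot before S: add [S → . S P], [S → . T e]
  [S → . T e] has the dot before T: add [T → . e P S], [T → .]
No further items can be added.

CLOSURE = { [S → . S P], [S → . T e], [T → . S S], [T → . e P S], [T → .] }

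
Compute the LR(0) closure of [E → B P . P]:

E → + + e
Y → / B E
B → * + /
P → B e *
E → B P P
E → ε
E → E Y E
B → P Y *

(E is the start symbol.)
To compute CLOSURE, for each item [A → α.Bβ] where B is a non-terminal, add [B → .γ] for all productions B → γ; repeat for the newly added items until nothing changes.

Start with: [E → B P . P]
  [E → B P . P] has the dot before P: add [P → . B e *]
  [P → . B e *] has the dot before B: add [B → . * + /], [B → . P Y *]
No further items can be added.

CLOSURE = { [B → . * + /], [B → . P Y *], [E → B P . P], [P → . B e *] }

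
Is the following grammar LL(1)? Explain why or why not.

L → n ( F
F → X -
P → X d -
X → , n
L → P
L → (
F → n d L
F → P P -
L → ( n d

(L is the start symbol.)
A grammar is LL(1) if for each non-terminal N with multiple productions, the predict sets of those productions are pairwise disjoint, where PREDICT(N → α) = (FIRST(α) \ {ε}) ∪ (FOLLOW(N) if α ⇒* ε).

Relevant sets:
  FIRST(P) = { ',' }
  FIRST(X) = { ',' }

For L:
  PREDICT(L → n '(' F) = { 'n' }
  PREDICT(L → P) = { ',' }
  PREDICT(L → '(') = { '(' }
  PREDICT(L → '(' n d) = { '(' }
For F:
  PREDICT(F → X '-') = { ',' }
  PREDICT(F → n d L) = { 'n' }
  PREDICT(F → P P '-') = { ',' }
P, X have a single production, so nothing to check there.

Conflict found: Predict set conflict for L: { '(' }
The grammar is NOT LL(1).

Answer: No. Predict set conflict for L: { '(' }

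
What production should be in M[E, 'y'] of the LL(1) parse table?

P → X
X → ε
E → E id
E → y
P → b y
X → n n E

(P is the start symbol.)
To find M[E, 'y'], we find productions for E where 'y' is in the predict set (PREDICT(N → α) = (FIRST(α) \ {ε}) ∪ (FOLLOW(N) if α ⇒* ε)).

Relevant sets:
  FIRST(E) = { 'y' }

E → E id: PREDICT = { 'y' }
  'y' is in predict set, so this production goes in M[E, 'y']
E → y: PREDICT = { 'y' }
  'y' is in predict set, so this production goes in M[E, 'y']

M[E, 'y'] = E → E id, E → y  (a multiply-defined cell — the grammar is not LL(1))

Answer: E → E id, E → y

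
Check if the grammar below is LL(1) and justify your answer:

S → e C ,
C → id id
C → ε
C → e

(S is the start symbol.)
Relevant sets:
  FOLLOW(C) = { ',' }

For C:
  PREDICT(C → id id) = { 'id' }
  PREDICT(C → ε) = { ',' }
  PREDICT(C → e) = { 'e' }
S has a single production, so nothing to check there.

All predict sets are disjoint. The grammar IS LL(1).

Answer: Yes, the grammar is LL(1).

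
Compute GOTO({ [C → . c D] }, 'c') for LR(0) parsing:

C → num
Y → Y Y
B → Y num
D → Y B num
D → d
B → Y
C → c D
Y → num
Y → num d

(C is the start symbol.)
GOTO(I, 'c') = CLOSURE({ [A → αX.β] : [A → α.Xβ] ∈ I, X = 'c' })

Items with dot before 'c', with the dot advanced:
  [C → . c D] → [C → c . D]
Closure of the advanced items:
  [C → c . D] has the dot before D: add [D → . Y B num], [D → . d]
  [D → . Y B num] has the dot before Y: add [Y → . Y Y], [Y → . num], [Y → . num d]

GOTO = { [C → c . D], [D → . Y B num], [D → . d], [Y → . Y Y], [Y → . num d], [Y → . num] }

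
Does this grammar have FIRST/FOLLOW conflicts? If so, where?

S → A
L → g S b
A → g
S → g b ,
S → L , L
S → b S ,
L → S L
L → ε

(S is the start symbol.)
Nullable non-terminals: L.
FIRST sets used below: FIRST(S) = { ',', 'b', 'g' }

L: nullable alternative(s) L → ε; FOLLOW(L) = { $, ',', 'b', 'g' }
  L → g S b: FIRST \ {ε} = { 'g' } — overlaps FOLLOW(L) on { 'g' }: CONFLICT
  L → S L: FIRST \ {ε} = { ',', 'b', 'g' } — overlaps FOLLOW(L) on { ',', 'b', 'g' }: CONFLICT
  L → ε: FIRST \ {ε} = { } — this is the only nullable alternative, skip

A, S have no nullable alternative, so no FIRST/FOLLOW check is needed there.

So the grammar has 2 FIRST/FOLLOW conflicts (marked CONFLICT above).

Answer: Yes. L → g S b with FOLLOW(L) on { 'g' }; L → S L with FOLLOW(L) on { ',', 'b', 'g' }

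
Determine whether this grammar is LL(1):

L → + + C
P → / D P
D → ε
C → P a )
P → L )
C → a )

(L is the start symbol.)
A grammar is LL(1) if for each non-terminal N with multiple productions, the predict sets of those productions are pairwise disjoint, where PREDICT(N → α) = (FIRST(α) \ {ε}) ∪ (FOLLOW(N) if α ⇒* ε).

Relevant sets:
  FIRST(L) = { '+' }
  FIRST(P) = { '+', '/' }

For P:
  PREDICT(P → '/' D P) = { '/' }
  PREDICT(P → L ')') = { '+' }
For C:
  PREDICT(C → P a ')') = { '+', '/' }
  PREDICT(C → a ')') = { 'a' }
L, D have a single production, so nothing to check there.

All predict sets are disjoint. The grammar IS LL(1).

Answer: Yes, the grammar is LL(1).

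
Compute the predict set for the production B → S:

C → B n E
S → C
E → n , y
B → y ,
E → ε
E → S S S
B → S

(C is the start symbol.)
{ 'y' }

PREDICT(B → S) = (FIRST(RHS) \ {ε}) ∪ (FOLLOW(B) if ε ∈ FIRST(RHS), i.e. RHS ⇒* ε)
FIRST(S) = { 'y' }
FIRST(S) = { 'y' }
ε ∉ FIRST(S), so FOLLOW(B) is not added.
PREDICT(B → S) = { 'y' }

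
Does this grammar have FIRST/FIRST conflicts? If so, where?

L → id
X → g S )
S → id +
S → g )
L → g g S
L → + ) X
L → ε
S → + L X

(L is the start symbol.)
A FIRST/FIRST conflict occurs when two productions N → α and N → β for the same non-terminal have FIRST(α) ∩ FIRST(β) ≠ ∅ (with ε ∈ FIRST of a nullable right-hand side, so two nullable alternatives also conflict).

Productions for L:
  L → id: FIRST = { 'id' }
  L → g g S: FIRST = { 'g' }
  L → + ) X: FIRST = { '+' }
  L → ε: FIRST = { ε }
Productions for S:
  S → id +: FIRST = { 'id' }
  S → g ): FIRST = { 'g' }
  S → + L X: FIRST = { '+' }
X has only one production, so no FIRST/FIRST conflict is possible there.

All alternatives of each non-terminal have pairwise disjoint FIRST sets.

Answer: No FIRST/FIRST conflicts.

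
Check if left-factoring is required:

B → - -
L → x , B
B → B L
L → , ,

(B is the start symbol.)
No, left-factoring is not needed

Left-factoring is needed when two productions for the same non-terminal
share a common prefix on the right-hand side.

Productions for B:
  B → - -
  B → B L
Productions for L:
  L → x , B
  L → , ,

No common prefixes found.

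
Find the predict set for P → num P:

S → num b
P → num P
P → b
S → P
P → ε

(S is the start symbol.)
PREDICT(P → num P) = (FIRST(RHS) \ {ε}) ∪ (FOLLOW(P) if ε ∈ FIRST(RHS), i.e. RHS ⇒* ε)
FIRST(num P) = { 'num' }
ε ∉ FIRST(num P), so FOLLOW(P) is not added.
PREDICT(P → num P) = { 'num' }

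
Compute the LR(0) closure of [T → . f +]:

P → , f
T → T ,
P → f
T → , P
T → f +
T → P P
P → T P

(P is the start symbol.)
{ [T → . f +] }

To compute CLOSURE, for each item [A → α.Bβ] where B is a non-terminal, add [B → .γ] for all productions B → γ; repeat for the newly added items until nothing changes.

Start with: [T → . f +]
The dot precedes the terminal f, so nothing is added.

CLOSURE = { [T → . f +] }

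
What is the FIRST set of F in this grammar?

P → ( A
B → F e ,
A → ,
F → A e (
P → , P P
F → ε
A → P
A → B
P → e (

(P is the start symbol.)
FIRST sets of the other non-terminals involved (by the same procedure, iterated to a fixed point):
  FIRST(A) = { '(', ',', 'e' }

From F → A e (:
  - A is a non-terminal: add FIRST(A) \ {ε} = { '(', ',', 'e' }
    A is not nullable, so stop
From F → ε:
  - ε-production, so ε ∈ FIRST(F)

Collecting: FIRST(F) = { '(', ',', 'e', ε }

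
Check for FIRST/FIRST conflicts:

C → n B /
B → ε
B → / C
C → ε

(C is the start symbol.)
A FIRST/FIRST conflict occurs when two productions N → α and N → β for the same non-terminal have FIRST(α) ∩ FIRST(β) ≠ ∅ (with ε ∈ FIRST of a nullable right-hand side, so two nullable alternatives also conflict).

Productions for C:
  C → n B /: FIRST = { 'n' }
  C → ε: FIRST = { ε }
Productions for B:
  B → ε: FIRST = { ε }
  B → / C: FIRST = { '/' }

All alternatives of each non-terminal have pairwise disjoint FIRST sets.

Answer: No FIRST/FIRST conflicts.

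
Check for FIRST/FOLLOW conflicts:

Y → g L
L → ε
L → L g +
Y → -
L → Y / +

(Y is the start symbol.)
Nullable non-terminals: L.
FIRST sets used below: FIRST(L) = { '-', 'g', ε }, FIRST(Y) = { '-', 'g' }

L: nullable alternative(s) L → ε; FOLLOW(L) = { $, '/', 'g' }
  L → ε: FIRST \ {ε} = { } — this is the only nullable alternative, skip
  L → L g +: FIRST \ {ε} = { '-', 'g' } — overlaps FOLLOW(L) on { 'g' }: CONFLICT
  L → Y / +: FIRST \ {ε} = { '-', 'g' } — overlaps FOLLOW(L) on { 'g' }: CONFLICT

Y has no nullable alternative, so no FIRST/FOLLOW check is needed there.

So the grammar has 2 FIRST/FOLLOW conflicts (marked CONFLICT above).

Answer: Yes. L → L g '+' with FOLLOW(L) on { 'g' }; L → Y '/' '+' with FOLLOW(L) on { 'g' }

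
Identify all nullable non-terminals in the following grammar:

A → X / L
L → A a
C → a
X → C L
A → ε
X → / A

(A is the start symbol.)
ε-productions: A → ε
So A is immediately nullable.
No further non-terminal can be added: every production for the remaining non-terminals contains a terminal or a non-nullable non-terminal.
Nullable = { 'A' }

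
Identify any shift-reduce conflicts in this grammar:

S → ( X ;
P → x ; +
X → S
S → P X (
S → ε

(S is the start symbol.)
Yes — I0: [S → .] vs [P → . x ; +]; I1: [S → .] vs [P → . x ; +]; I2: [S → .] vs [P → . x ; +]

A shift-reduce conflict occurs when an LR(0) state has both:
  - a complete (reduce) item [A → α .] (dot at the end), and
  - a shift item [B → β . c γ] (dot before a terminal).

Augment with S' → S and build the canonical LR(0) collection (I0 = CLOSURE({[S' → . S]}), then GOTO on every symbol after a dot until no new states appear). It has 12 states:
  I0: { [P → . x ; +], [S → . ( X ;], [S → . P X (], [S → .], [S' → . S] }  — shift, reduce
  I1: { [P → . x ; +], [S → ( . X ;], [S → . ( X ;], [S → . P X (], [S → .], [X → . S] }  — shift, reduce
  I2: { [P → . x ; +], [S → . ( X ;], [S → . P X (], [S → .], [S → P . X (], [X → . S] }  — shift, reduce
  I3: { [S' → S .] }  — accept
  I4: { [P → x . ; +] }  — shift
  I5: { [P → x ; . +] }  — shift
  I6: { [P → x ; + .] }  — reduce
  I7: { [X → S .] }  — reduce
  I8: { [S → P X . (] }  — shift
  I9: { [S → P X ( .] }  — reduce
  I10: { [S → ( X . ;] }  — shift
  I11: { [S → ( X ; .] }  — reduce

I0 contains reduce item [S → .] and shift items [P → . x ; +], [S → . ( X ;] — shift-reduce conflict.
I1 contains reduce item [S → .] and shift items [P → . x ; +], [S → . ( X ;] — shift-reduce conflict.
I2 contains reduce item [S → .] and shift items [P → . x ; +], [S → . ( X ;] — shift-reduce conflict.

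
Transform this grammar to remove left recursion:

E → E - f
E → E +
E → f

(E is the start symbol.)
E → f E'
E' → - f E'
E' → + E'
E' → ε

E is directly left-recursive. The standard transformation for
  A → A α₁ | ... | A α_m | β₁ | ... | β_n
is
  A  → β₁ A' | ... | β_n A'
  A' → α₁ A' | ... | α_m A' | ε

E → f becomes E → f E'
E → E - f becomes E' → - f E'
E → E + becomes E' → + E'
Add E' → ε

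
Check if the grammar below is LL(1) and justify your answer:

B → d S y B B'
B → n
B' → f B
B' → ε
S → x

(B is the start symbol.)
Relevant sets:
  FOLLOW(B') = { $, 'f' }

For B:
  PREDICT(B → d S y B B') = { 'd' }
  PREDICT(B → n) = { 'n' }
For B':
  PREDICT(B' → f B) = { 'f' }
  PREDICT(B' → ε) = { $, 'f' }
S has a single production, so nothing to check there.

Conflict found: Predict set conflict for B': { 'f' }
The grammar is NOT LL(1).

Answer: No. Predict set conflict for B': { 'f' }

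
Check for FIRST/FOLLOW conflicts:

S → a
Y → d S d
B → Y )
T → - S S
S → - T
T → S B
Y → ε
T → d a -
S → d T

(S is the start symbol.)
No FIRST/FOLLOW conflicts.

A FIRST/FOLLOW conflict occurs when a non-terminal N has a nullable alternative N → β (β ⇒* ε) and another alternative N → α with FIRST(α) ∩ FOLLOW(N) ≠ ∅: on such a lookahead the parser cannot decide between expanding α and letting N vanish via β.

Nullable non-terminals: Y.

Y: nullable alternative(s) Y → ε; FOLLOW(Y) = { ')' }
  Y → d S d: FIRST \ {ε} = { 'd' } — disjoint from FOLLOW(Y)
  Y → ε: FIRST \ {ε} = { } — this is the only nullable alternative, skip

B, S, T have no nullable alternative, so no FIRST/FOLLOW check is needed there.

No FIRST/FOLLOW conflicts found.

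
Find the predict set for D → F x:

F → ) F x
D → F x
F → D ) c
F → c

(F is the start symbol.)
{ ')', 'c' }

PREDICT(D → F x) = (FIRST(RHS) \ {ε}) ∪ (FOLLOW(D) if ε ∈ FIRST(RHS), i.e. RHS ⇒* ε)
FIRST(F) = { ')', 'c' }
FIRST(F x) = { ')', 'c' }
ε ∉ FIRST(F x), so FOLLOW(D) is not added.
PREDICT(D → F x) = { ')', 'c' }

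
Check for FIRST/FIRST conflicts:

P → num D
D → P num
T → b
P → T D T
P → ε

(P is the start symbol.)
No FIRST/FIRST conflicts.

FIRST sets of the non-terminals at (or reachable through a nullable prefix from) the front of some alternative:
  FIRST(T) = { 'b' }

Productions for P:
  P → num D: FIRST = { 'num' }
  P → T D T: FIRST = { 'b' }
  P → ε: FIRST = { ε }
D, T have only one production, so no FIRST/FIRST conflict is possible there.

All alternatives of each non-terminal have pairwise disjoint FIRST sets.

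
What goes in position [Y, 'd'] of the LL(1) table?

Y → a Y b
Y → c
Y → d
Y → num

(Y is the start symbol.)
Y → d

To find M[Y, 'd'], we find productions for Y where 'd' is in the predict set (PREDICT(N → α) = (FIRST(α) \ {ε}) ∪ (FOLLOW(N) if α ⇒* ε)).

Y → a Y b: PREDICT = { 'a' }
Y → c: PREDICT = { 'c' }
Y → d: PREDICT = { 'd' }
  'd' is in predict set, so this production goes in M[Y, 'd']
Y → num: PREDICT = { 'num' }

M[Y, 'd'] = Y → d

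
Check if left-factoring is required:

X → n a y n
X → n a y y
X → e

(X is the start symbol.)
Left-factoring is needed when two productions for the same non-terminal
share a common prefix on the right-hand side.

Productions for X:
  X → n a y n
  X → n a y y
  X → e

Found common prefix 'n a y' in productions for X

Answer: Yes, X has productions with common prefix 'n a y'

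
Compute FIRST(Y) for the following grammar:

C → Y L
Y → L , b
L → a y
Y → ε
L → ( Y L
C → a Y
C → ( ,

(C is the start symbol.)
To compute FIRST(Y), examine every production with Y on the left-hand side, reading each right-hand side left to right until a non-nullable symbol is reached.

FIRST sets of the other non-terminals involved (by the same procedure, iterated to a fixed point):
  FIRST(L) = { '(', 'a' }

From Y → L , b:
  - L is a non-terminal: add FIRST(L) \ {ε} = { '(', 'a' }
    L is not nullable, so stop
From Y → ε:
  - ε-production, so ε ∈ FIRST(Y)

Collecting: FIRST(Y) = { '(', 'a', ε }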